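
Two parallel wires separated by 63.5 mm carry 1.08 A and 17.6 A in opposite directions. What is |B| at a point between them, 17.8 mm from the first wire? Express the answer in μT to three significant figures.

B ≈ 89.2 μT

Each long wire gives B = μ₀I/(2πd). Distances are d₁ = 0.0178 m and d₂ = 0.0457 m.
B₁ = 1.21×10⁻⁵ T, B₂ = 7.70×10⁻⁵ T.
Between antiparallel currents both contributions point the same way, so they add. B = B₁ + B₂ = 1.21×10⁻⁵ + 7.70×10⁻⁵ = 8.92×10⁻⁵ T.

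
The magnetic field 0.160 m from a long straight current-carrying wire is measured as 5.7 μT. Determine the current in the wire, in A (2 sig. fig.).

For a long straight wire B = μ₀I/(2πd), so I = 2πdB/μ₀.
I = 2π × 0.16 × 5.70×10⁻⁶ / (4π×10⁻⁷) = 4.56 A.

I ≈ 4.6 A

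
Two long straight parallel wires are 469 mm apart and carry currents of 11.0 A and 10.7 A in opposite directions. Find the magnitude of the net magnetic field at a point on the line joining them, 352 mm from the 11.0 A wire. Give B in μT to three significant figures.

Each long wire gives B = μ₀I/(2πd). Distances are d₁ = 0.352 m and d₂ = 0.117 m.
B₁ = 6.25×10⁻⁶ T, B₂ = 1.83×10⁻⁵ T.
Between antiparallel currents both contributions point the same way, so they add. B = B₁ + B₂ = 6.25×10⁻⁶ + 1.83×10⁻⁵ = 2.45×10⁻⁵ T.

B ≈ 24.5 μT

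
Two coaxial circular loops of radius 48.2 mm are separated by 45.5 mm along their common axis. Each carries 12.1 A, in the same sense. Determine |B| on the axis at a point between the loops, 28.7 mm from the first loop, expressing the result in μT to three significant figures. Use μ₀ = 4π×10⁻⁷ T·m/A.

Each loop contributes B = μ₀IR²/[2(R²+z²)^(3/2)] on the axis, with z measured from that loop.
Loop 1 (z = 0.0287 m): B₁ = 1.00×10⁻⁴ T. Loop 2 (z = 0.0168 m): B₂ = 1.33×10⁻⁴ T.
The fields add: B = B₁ + B₂ = 2.33×10⁻⁴ T.

B ≈ 233 μT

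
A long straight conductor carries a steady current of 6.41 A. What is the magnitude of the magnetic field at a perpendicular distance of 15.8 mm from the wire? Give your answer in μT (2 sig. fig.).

B ≈ 81 μT

For an infinitely long straight wire, B = μ₀I/(2πd).
B = (4π×10⁻⁷ × 6.41) / (2π × 0.0158) = 8.11×10⁻⁵ T.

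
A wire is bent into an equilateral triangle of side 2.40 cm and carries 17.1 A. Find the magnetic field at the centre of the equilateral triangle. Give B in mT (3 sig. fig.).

B ≈ 1.28 mT

Each side is a finite straight segment at perpendicular distance d = a/(2 tan(π/3)) = 0.006928 m from the centre, with end-angles ±π/3.
One side contributes B₁ = (μ₀I/4πd)·2 sin(π/3) = 4.27×10⁻⁴ T.
All 3 sides add in the same direction: B = 3 × 4.27×10⁻⁴ = 1.28×10⁻³ T.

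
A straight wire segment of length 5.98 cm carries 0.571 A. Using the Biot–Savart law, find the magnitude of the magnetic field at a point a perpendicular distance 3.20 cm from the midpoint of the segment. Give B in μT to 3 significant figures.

For a finite straight segment, B = (μ₀I/4πd)(sinθ₁ + sinθ₂), where θ₁, θ₂ are the angles from the perpendicular to each end.
The perpendicular from the point meets the wire at its midpoint, so each end is L/2 = 0.0299 m away along the wire.
sinθ₁ = 0.0299/√(0.0299²+0.032²) = 0.6827; sinθ₂ = 0.0299/√(0.0299²+0.032²) = 0.6827.
B = (4π×10⁻⁷ × 0.571) / (4π × 0.032) × (0.6827 + 0.6827) = 2.44×10⁻⁶ T.

B ≈ 2.44 μT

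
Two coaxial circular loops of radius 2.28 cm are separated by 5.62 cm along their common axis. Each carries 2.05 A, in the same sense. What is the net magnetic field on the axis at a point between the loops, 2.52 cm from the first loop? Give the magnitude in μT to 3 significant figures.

B ≈ 28.8 μT

Each loop contributes B = μ₀IR²/[2(R²+z²)^(3/2)] on the axis, with z measured from that loop.
Loop 1 (z = 0.0252 m): B₁ = 1.71×10⁻⁵ T. Loop 2 (z = 0.031 m): B₂ = 1.18×10⁻⁵ T.
The fields add: B = B₁ + B₂ = 2.88×10⁻⁵ T.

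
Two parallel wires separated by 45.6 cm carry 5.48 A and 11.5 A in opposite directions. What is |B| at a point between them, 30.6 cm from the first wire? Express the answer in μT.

Each long wire gives B = μ₀I/(2πd). Distances are d₁ = 0.306 m and d₂ = 0.15 m.
B₁ = 3.58×10⁻⁶ T, B₂ = 1.53×10⁻⁵ T.
Between antiparallel currents both contributions point the same way, so they add. B = B₁ + B₂ = 3.58×10⁻⁶ + 1.53×10⁻⁵ = 1.89×10⁻⁵ T.

B ≈ 18.9 μT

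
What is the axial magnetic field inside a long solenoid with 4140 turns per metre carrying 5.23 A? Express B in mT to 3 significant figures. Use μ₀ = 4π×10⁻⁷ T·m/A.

Inside a long solenoid, B = μ₀nI with n = 4140 turns/m.
B = 4π×10⁻⁷ × 4140 × 5.23 = 2.72×10⁻² T.

B ≈ 27.2 mT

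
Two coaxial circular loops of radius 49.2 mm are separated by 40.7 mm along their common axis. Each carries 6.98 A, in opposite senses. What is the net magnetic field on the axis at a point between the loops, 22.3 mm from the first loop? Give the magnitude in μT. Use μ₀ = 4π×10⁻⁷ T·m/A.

B ≈ 5.89 μT

Each loop contributes B = μ₀IR²/[2(R²+z²)^(3/2)] on the axis, with z measured from that loop.
Loop 1 (z = 0.0223 m): B₁ = 6.74×10⁻⁵ T. Loop 2 (z = 0.0184 m): B₂ = 7.32×10⁻⁵ T.
The fields oppose: B = |B₁ − B₂| = 5.89×10⁻⁶ T.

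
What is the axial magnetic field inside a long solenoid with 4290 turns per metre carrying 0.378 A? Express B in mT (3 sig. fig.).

B ≈ 2.04 mT

Inside a long solenoid, B = μ₀nI with n = 4290 turns/m.
B = 4π×10⁻⁷ × 4290 × 0.378 = 2.04×10⁻³ T.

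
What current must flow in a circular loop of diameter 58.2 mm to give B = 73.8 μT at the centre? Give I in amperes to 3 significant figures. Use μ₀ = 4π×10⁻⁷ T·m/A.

At the centre of a circular loop B = μ₀I/(2R), so I = 2RB/μ₀.
With R = 0.0291 m, I = 2 × 0.0291 × 7.38×10⁻⁵ / (4π×10⁻⁷) = 3.42 A.

I ≈ 3.42 A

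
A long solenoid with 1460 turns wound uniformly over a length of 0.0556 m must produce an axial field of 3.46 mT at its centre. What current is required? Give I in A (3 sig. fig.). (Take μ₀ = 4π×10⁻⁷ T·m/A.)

Inside a long solenoid B = μ₀nI with n = 2.626×10⁴ m⁻¹, so I = B/(μ₀n).
I = 3.46×10⁻³ / (4π×10⁻⁷ × 2.626×10⁴) = 0.105 A.

I ≈ 0.105 A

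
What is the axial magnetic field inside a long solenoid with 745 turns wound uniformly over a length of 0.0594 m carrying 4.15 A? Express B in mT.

Inside a long solenoid, B = μ₀nI with n = 1.254×10⁴ turns/m.
B = 4π×10⁻⁷ × 1.254×10⁴ × 4.15 = 6.54×10⁻² T.

B ≈ 65.4 mT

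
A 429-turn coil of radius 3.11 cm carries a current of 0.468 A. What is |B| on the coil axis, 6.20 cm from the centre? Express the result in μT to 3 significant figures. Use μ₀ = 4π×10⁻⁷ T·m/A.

B ≈ 366 μT

For an N-turn flat coil, B = Nμ₀IR²/[2(R²+z²)^(3/2)] with R = 0.0311 m, z = 0.062 m.
B = 429 × 8.52×10⁻⁷ T = 3.66×10⁻⁴ T.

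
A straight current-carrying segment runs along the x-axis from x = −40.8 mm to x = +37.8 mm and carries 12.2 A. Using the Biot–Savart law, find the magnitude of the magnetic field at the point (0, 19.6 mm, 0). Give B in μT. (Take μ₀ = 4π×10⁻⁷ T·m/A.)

For a finite straight segment, B = (μ₀I/4πd)(sinθ₁ + sinθ₂), where θ₁, θ₂ are the angles from the perpendicular to each end.
The perpendicular distance is d = 0.0196 m; the end-offsets along the wire are a = 0.0408 m and b = 0.0378 m.
sinθ₁ = 0.0408/√(0.0408²+0.0196²) = 0.9014; sinθ₂ = 0.0378/√(0.0378²+0.0196²) = 0.8878.
B = (4π×10⁻⁷ × 12.2) / (4π × 0.0196) × (0.9014 + 0.8878) = 1.11×10⁻⁴ T.

B ≈ 111 μT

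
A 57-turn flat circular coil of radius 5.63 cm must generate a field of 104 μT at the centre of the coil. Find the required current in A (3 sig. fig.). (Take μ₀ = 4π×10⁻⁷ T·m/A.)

I ≈ 0.163 A

For an N-turn coil, B = Nμ₀I/(2R) with R = 0.0563 m, so I = 2RB/(Nμ₀) = 2 × 0.0563 × 1.04×10⁻⁴ / (57 × 4π×10⁻⁷) = 0.163 A.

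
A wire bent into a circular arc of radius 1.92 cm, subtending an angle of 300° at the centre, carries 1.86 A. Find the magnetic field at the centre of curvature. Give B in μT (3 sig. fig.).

B ≈ 50.7 μT

The Biot–Savart field of a circular arc at its centre is B = μ₀Iφ/(4πR), with φ = 5.236 rad.
B = (4π×10⁻⁷ × 1.86 × 5.236) / (4π × 0.0192) = 5.07×10⁻⁵ T.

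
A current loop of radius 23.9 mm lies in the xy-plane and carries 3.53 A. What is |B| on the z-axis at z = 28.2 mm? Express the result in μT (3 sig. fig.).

B ≈ 25.1 μT

On the axis of a circular loop, B = μ₀IR² / [2(R²+z²)^(3/2)].
R² + z² = (0.0239)² + (0.0282)² = 0.001366 m², and (R²+z²)^(3/2) = 5.05×10⁻⁵ m³.
B = (4π×10⁻⁷ × 3.53 × 0.0005712) / (2 × 5.05×10⁻⁵) = 2.51×10⁻⁵ T.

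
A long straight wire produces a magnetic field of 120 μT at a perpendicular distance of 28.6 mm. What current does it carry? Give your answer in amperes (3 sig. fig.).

For a long straight wire B = μ₀I/(2πd), so I = 2πdB/μ₀.
I = 2π × 0.0286 × 1.20×10⁻⁴ / (4π×10⁻⁷) = 17.2 A.

I ≈ 17.2 A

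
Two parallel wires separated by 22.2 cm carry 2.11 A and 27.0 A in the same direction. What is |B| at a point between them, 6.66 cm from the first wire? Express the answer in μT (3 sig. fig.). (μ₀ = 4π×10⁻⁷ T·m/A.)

B ≈ 28.4 μT

Each long wire gives B = μ₀I/(2πd). Distances are d₁ = 0.0666 m and d₂ = 0.1554 m.
B₁ = 6.34×10⁻⁶ T, B₂ = 3.47×10⁻⁵ T.
Between parallel currents the two contributions point in opposite directions, so they subtract. B = |B₁ − B₂| = |6.34×10⁻⁶ − 3.47×10⁻⁵| = 2.84×10⁻⁵ T.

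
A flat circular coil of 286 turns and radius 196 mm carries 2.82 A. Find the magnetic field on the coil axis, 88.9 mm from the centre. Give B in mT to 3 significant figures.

B ≈ 1.95 mT

For an N-turn flat coil, B = Nμ₀IR²/[2(R²+z²)^(3/2)] with R = 0.196 m, z = 0.0889 m.
B = 286 × 6.83×10⁻⁶ T = 1.95×10⁻³ T.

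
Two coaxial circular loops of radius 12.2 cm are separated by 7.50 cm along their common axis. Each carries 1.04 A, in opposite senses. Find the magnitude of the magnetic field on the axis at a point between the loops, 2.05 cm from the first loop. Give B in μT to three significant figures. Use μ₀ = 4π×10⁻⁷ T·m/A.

Each loop contributes B = μ₀IR²/[2(R²+z²)^(3/2)] on the axis, with z measured from that loop.
Loop 1 (z = 0.0205 m): B₁ = 5.14×10⁻⁶ T. Loop 2 (z = 0.0545 m): B₂ = 4.08×10⁻⁶ T.
The fields oppose: B = |B₁ − B₂| = 1.06×10⁻⁶ T.

B ≈ 1.06 μT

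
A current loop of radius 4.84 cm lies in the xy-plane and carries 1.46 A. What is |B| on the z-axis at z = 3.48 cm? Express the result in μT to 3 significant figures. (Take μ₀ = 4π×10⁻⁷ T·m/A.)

On the axis of a circular loop, B = μ₀IR² / [2(R²+z²)^(3/2)].
R² + z² = (0.0484)² + (0.0348)² = 0.003554 m², and (R²+z²)^(3/2) = 2.12×10⁻⁴ m³.
B = (4π×10⁻⁷ × 1.46 × 0.002343) / (2 × 2.12×10⁻⁴) = 1.01×10⁻⁵ T.

B ≈ 10.1 μT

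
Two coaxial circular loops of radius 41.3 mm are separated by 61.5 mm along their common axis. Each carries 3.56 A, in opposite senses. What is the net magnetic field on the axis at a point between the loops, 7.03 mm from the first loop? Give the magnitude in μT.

B ≈ 39.9 μT

Each loop contributes B = μ₀IR²/[2(R²+z²)^(3/2)] on the axis, with z measured from that loop.
Loop 1 (z = 0.00703 m): B₁ = 5.19×10⁻⁵ T. Loop 2 (z = 0.05447 m): B₂ = 1.19×10⁻⁵ T.
The fields oppose: B = |B₁ − B₂| = 3.99×10⁻⁵ T.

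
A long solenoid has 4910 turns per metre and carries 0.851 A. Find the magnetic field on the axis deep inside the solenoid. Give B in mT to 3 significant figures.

B ≈ 5.25 mT

Inside a long solenoid, B = μ₀nI with n = 4910 turns/m.
B = 4π×10⁻⁷ × 4910 × 0.851 = 5.25×10⁻³ T.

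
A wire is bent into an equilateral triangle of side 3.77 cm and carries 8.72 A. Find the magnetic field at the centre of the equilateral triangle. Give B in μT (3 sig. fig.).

Each side is a finite straight segment at perpendicular distance d = a/(2 tan(π/3)) = 0.01088 m from the centre, with end-angles ±π/3.
One side contributes B₁ = (μ₀I/4πd)·2 sin(π/3) = 1.39×10⁻⁴ T.
All 3 sides add in the same direction: B = 3 × 1.39×10⁻⁴ = 4.16×10⁻⁴ T.

B ≈ 416 μT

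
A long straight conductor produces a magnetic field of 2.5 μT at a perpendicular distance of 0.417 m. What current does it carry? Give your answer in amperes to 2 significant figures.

I ≈ 5.2 A

For a long straight wire B = μ₀I/(2πd), so I = 2πdB/μ₀.
I = 2π × 0.417 × 2.50×10⁻⁶ / (4π×10⁻⁷) = 5.21 A.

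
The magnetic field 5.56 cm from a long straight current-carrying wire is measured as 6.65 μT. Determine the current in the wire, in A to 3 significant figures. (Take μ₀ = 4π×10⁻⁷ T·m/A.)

I ≈ 1.85 A

For a long straight wire B = μ₀I/(2πd), so I = 2πdB/μ₀.
I = 2π × 0.0556 × 6.65×10⁻⁶ / (4π×10⁻⁷) = 1.85 A.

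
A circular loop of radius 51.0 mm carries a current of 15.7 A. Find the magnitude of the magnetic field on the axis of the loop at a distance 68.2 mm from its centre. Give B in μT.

B ≈ 41.5 μT

On the axis of a circular loop, B = μ₀IR² / [2(R²+z²)^(3/2)].
R² + z² = (0.051)² + (0.0682)² = 0.007252 m², and (R²+z²)^(3/2) = 6.18×10⁻⁴ m³.
B = (4π×10⁻⁷ × 15.7 × 0.002601) / (2 × 6.18×10⁻⁴) = 4.15×10⁻⁵ T.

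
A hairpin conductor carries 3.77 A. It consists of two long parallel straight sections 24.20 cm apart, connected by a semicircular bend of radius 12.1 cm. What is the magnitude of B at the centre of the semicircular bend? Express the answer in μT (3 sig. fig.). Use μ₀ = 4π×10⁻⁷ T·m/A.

The semicircular arc contributes B_arc = μ₀I·π/(4πR) = μ₀I/(4R) = 9.79×10⁻⁶ T.
Each semi-infinite lead is at perpendicular distance R = 0.121 m from the centre, with the perpendicular foot at its near end, so it contributes μ₀I/(4πR); both point the same way, together 6.23×10⁻⁶ T.
Arc and leads all point the same direction: B = 9.79×10⁻⁶ + 6.23×10⁻⁶ = 1.60×10⁻⁵ T.

B ≈ 16.0 μT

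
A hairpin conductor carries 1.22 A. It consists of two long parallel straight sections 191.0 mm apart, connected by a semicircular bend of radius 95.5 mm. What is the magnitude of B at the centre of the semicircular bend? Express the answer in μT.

B ≈ 6.57 μT

The semicircular arc contributes B_arc = μ₀I·π/(4πR) = μ₀I/(4R) = 4.01×10⁻⁶ T.
Each semi-infinite lead is at perpendicular distance R = 0.0955 m from the centre, with the perpendicular foot at its near end, so it contributes μ₀I/(4πR); both point the same way, together 2.55×10⁻⁶ T.
Arc and leads all point the same direction: B = 4.01×10⁻⁶ + 2.55×10⁻⁶ = 6.57×10⁻⁶ T.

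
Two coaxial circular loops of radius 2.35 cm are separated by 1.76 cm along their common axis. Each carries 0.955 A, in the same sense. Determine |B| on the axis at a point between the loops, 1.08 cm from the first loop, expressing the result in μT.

Each loop contributes B = μ₀IR²/[2(R²+z²)^(3/2)] on the axis, with z measured from that loop.
Loop 1 (z = 0.0108 m): B₁ = 1.92×10⁻⁵ T. Loop 2 (z = 0.0068 m): B₂ = 2.26×10⁻⁵ T.
The fields add: B = B₁ + B₂ = 4.18×10⁻⁵ T.

B ≈ 41.8 μT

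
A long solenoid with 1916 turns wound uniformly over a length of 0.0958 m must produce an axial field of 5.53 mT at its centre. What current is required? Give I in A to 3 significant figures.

Inside a long solenoid B = μ₀nI with n = 2.000×10⁴ m⁻¹, so I = B/(μ₀n).
I = 5.53×10⁻³ / (4π×10⁻⁷ × 2.000×10⁴) = 0.220 A.

I ≈ 0.220 A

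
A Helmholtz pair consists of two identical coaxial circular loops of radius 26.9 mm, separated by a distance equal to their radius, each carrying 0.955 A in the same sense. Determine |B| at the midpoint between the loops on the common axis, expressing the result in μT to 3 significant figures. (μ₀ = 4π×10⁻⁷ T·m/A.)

Each loop contributes B = μ₀IR²/[2(R²+z²)^(3/2)] on the axis, with z measured from that loop.
Loop 1 (z = 0.01345 m): B₁ = 1.60×10⁻⁵ T. Loop 2 (z = 0.01345 m): B₂ = 1.60×10⁻⁵ T.
The fields add: B = B₁ + B₂ = 3.19×10⁻⁵ T.

B ≈ 31.9 μT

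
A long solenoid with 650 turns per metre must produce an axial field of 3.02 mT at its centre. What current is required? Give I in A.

Inside a long solenoid B = μ₀nI with n = 650 m⁻¹, so I = B/(μ₀n).
I = 3.02×10⁻³ / (4π×10⁻⁷ × 650) = 3.70 A.

I ≈ 3.70 A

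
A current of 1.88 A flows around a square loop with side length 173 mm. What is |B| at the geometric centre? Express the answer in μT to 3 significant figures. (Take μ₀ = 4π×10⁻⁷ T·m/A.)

B ≈ 12.3 μT

Each side is a finite straight segment at perpendicular distance d = a/(2 tan(π/4)) = 0.0865 m from the centre, with end-angles ±π/4.
One side contributes B₁ = (μ₀I/4πd)·2 sin(π/4) = 3.07×10⁻⁶ T.
All 4 sides add in the same direction: B = 4 × 3.07×10⁻⁶ = 1.23×10⁻⁵ T.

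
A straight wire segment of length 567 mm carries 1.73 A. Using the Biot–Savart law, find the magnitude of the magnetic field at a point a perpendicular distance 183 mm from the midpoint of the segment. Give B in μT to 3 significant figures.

B ≈ 1.59 μT

For a finite straight segment, B = (μ₀I/4πd)(sinθ₁ + sinθ₂), where θ₁, θ₂ are the angles from the perpendicular to each end.
The perpendicular from the point meets the wire at its midpoint, so each end is L/2 = 0.2835 m away along the wire.
sinθ₁ = 0.2835/√(0.2835²+0.183²) = 0.8402; sinθ₂ = 0.2835/√(0.2835²+0.183²) = 0.8402.
B = (4π×10⁻⁷ × 1.73) / (4π × 0.183) × (0.8402 + 0.8402) = 1.59×10⁻⁶ T.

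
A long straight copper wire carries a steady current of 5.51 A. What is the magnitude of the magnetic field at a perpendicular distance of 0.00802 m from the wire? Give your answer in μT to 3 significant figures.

For an infinitely long straight wire, B = μ₀I/(2πd).
B = (4π×10⁻⁷ × 5.51) / (2π × 0.00802) = 1.37×10⁻⁴ T.

B ≈ 137 μT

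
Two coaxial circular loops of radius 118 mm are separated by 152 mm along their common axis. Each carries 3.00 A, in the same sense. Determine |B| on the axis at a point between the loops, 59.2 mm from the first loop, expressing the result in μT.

Each loop contributes B = μ₀IR²/[2(R²+z²)^(3/2)] on the axis, with z measured from that loop.
Loop 1 (z = 0.0592 m): B₁ = 1.14×10⁻⁵ T. Loop 2 (z = 0.0928 m): B₂ = 7.76×10⁻⁶ T.
The fields add: B = B₁ + B₂ = 1.92×10⁻⁵ T.

B ≈ 19.2 μT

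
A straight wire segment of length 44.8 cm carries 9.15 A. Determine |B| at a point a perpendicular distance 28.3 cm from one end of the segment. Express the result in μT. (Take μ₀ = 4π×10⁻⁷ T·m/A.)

B ≈ 2.73 μT

For a finite straight segment, B = (μ₀I/4πd)(sinθ₁ + sinθ₂), where θ₁, θ₂ are the angles from the perpendicular to each end.
The perpendicular foot is at one end, so the two end-offsets along the wire are 0 and L = 0.448 m.
sinθ₁ = 0/√(0²+0.283²) = 0.0000; sinθ₂ = 0.448/√(0.448²+0.283²) = 0.8454.
B = (4π×10⁻⁷ × 9.15) / (4π × 0.283) × (0.0000 + 0.8454) = 2.73×10⁻⁶ T.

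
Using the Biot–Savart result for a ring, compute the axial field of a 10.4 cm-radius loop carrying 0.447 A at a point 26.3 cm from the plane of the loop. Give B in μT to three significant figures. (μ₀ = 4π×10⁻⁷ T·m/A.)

On the axis of a circular loop, B = μ₀IR² / [2(R²+z²)^(3/2)].
R² + z² = (0.104)² + (0.263)² = 0.07999 m², and (R²+z²)^(3/2) = 2.26×10⁻² m³.
B = (4π×10⁻⁷ × 0.447 × 0.01082) / (2 × 2.26×10⁻²) = 1.34×10⁻⁷ T.

B ≈ 0.134 μT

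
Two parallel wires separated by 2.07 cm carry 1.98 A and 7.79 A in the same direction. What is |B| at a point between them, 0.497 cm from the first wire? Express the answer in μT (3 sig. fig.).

B ≈ 19.4 μT

Each long wire gives B = μ₀I/(2πd). Distances are d₁ = 0.00497 m and d₂ = 0.01573 m.
B₁ = 7.97×10⁻⁵ T, B₂ = 9.90×10⁻⁵ T.
Between parallel currents the two contributions point in opposite directions, so they subtract. B = |B₁ − B₂| = |7.97×10⁻⁵ − 9.90×10⁻⁵| = 1.94×10⁻⁵ T.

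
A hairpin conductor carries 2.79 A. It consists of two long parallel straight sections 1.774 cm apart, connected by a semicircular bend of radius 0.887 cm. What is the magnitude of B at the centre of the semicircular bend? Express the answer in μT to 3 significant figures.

The semicircular arc contributes B_arc = μ₀I·π/(4πR) = μ₀I/(4R) = 9.88×10⁻⁵ T.
Each semi-infinite lead is at perpendicular distance R = 0.00887 m from the centre, with the perpendicular foot at its near end, so it contributes μ₀I/(4πR); both point the same way, together 6.29×10⁻⁵ T.
Arc and leads all point the same direction: B = 9.88×10⁻⁵ + 6.29×10⁻⁵ = 1.62×10⁻⁴ T.

B ≈ 162 μT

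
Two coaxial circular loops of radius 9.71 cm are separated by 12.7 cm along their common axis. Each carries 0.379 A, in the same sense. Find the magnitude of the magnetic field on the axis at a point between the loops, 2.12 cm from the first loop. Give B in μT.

B ≈ 3.05 μT

Each loop contributes B = μ₀IR²/[2(R²+z²)^(3/2)] on the axis, with z measured from that loop.
Loop 1 (z = 0.0212 m): B₁ = 2.29×10⁻⁶ T. Loop 2 (z = 0.1058 m): B₂ = 7.58×10⁻⁷ T.
The fields add: B = B₁ + B₂ = 3.05×10⁻⁶ T.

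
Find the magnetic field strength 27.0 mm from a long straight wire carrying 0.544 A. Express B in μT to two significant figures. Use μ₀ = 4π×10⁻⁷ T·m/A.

For an infinitely long straight wire, B = μ₀I/(2πd).
B = (4π×10⁻⁷ × 0.544) / (2π × 0.027) = 4.03×10⁻⁶ T.

B ≈ 4.0 μT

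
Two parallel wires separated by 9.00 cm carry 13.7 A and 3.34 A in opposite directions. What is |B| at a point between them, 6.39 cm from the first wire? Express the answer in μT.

B ≈ 68.5 μT

Each long wire gives B = μ₀I/(2πd). Distances are d₁ = 0.0639 m and d₂ = 0.0261 m.
B₁ = 4.29×10⁻⁵ T, B₂ = 2.56×10⁻⁵ T.
Between antiparallel currents both contributions point the same way, so they add. B = B₁ + B₂ = 4.29×10⁻⁵ + 2.56×10⁻⁵ = 6.85×10⁻⁵ T.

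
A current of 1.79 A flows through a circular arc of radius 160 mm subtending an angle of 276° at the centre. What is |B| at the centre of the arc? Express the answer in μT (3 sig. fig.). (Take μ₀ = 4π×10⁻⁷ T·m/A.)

B ≈ 5.39 μT

The Biot–Savart field of a circular arc at its centre is B = μ₀Iφ/(4πR), with φ = 4.817 rad.
B = (4π×10⁻⁷ × 1.79 × 4.817) / (4π × 0.16) = 5.39×10⁻⁶ T.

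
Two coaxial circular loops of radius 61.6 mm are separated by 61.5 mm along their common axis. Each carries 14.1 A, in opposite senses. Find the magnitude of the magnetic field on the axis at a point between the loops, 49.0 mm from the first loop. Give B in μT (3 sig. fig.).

B ≈ 66.4 μT

Each loop contributes B = μ₀IR²/[2(R²+z²)^(3/2)] on the axis, with z measured from that loop.
Loop 1 (z = 0.049 m): B₁ = 6.89×10⁻⁵ T. Loop 2 (z = 0.0125 m): B₂ = 1.35×10⁻⁴ T.
The fields oppose: B = |B₁ − B₂| = 6.64×10⁻⁵ T.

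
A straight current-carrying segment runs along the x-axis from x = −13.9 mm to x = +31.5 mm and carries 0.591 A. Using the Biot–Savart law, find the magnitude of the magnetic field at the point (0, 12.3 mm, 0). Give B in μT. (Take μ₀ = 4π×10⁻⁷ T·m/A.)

For a finite straight segment, B = (μ₀I/4πd)(sinθ₁ + sinθ₂), where θ₁, θ₂ are the angles from the perpendicular to each end.
The perpendicular distance is d = 0.0123 m; the end-offsets along the wire are a = 0.0139 m and b = 0.0315 m.
sinθ₁ = 0.0139/√(0.0139²+0.0123²) = 0.7489; sinθ₂ = 0.0315/√(0.0315²+0.0123²) = 0.9315.
B = (4π×10⁻⁷ × 0.591) / (4π × 0.0123) × (0.7489 + 0.9315) = 8.07×10⁻⁶ T.

B ≈ 8.07 μT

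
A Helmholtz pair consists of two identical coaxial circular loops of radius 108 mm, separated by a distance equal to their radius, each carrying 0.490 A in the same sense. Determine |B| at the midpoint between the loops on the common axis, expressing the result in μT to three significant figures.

B ≈ 4.08 μT

Each loop contributes B = μ₀IR²/[2(R²+z²)^(3/2)] on the axis, with z measured from that loop.
Loop 1 (z = 0.054 m): B₁ = 2.04×10⁻⁶ T. Loop 2 (z = 0.054 m): B₂ = 2.04×10⁻⁶ T.
The fields add: B = B₁ + B₂ = 4.08×10⁻⁶ T.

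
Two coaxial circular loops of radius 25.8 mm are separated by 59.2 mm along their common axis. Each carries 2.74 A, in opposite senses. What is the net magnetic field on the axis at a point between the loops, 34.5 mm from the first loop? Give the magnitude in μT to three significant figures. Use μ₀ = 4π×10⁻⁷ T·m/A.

B ≈ 10.8 μT

Each loop contributes B = μ₀IR²/[2(R²+z²)^(3/2)] on the axis, with z measured from that loop.
Loop 1 (z = 0.0345 m): B₁ = 1.43×10⁻⁵ T. Loop 2 (z = 0.0247 m): B₂ = 2.51×10⁻⁵ T.
The fields oppose: B = |B₁ − B₂| = 1.08×10⁻⁵ T.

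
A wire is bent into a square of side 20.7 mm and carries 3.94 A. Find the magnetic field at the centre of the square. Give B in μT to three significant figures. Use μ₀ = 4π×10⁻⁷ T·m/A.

Each side is a finite straight segment at perpendicular distance d = a/(2 tan(π/4)) = 0.01035 m from the centre, with end-angles ±π/4.
One side contributes B₁ = (μ₀I/4πd)·2 sin(π/4) = 5.38×10⁻⁵ T.
All 4 sides add in the same direction: B = 4 × 5.38×10⁻⁵ = 2.15×10⁻⁴ T.

B ≈ 215 μT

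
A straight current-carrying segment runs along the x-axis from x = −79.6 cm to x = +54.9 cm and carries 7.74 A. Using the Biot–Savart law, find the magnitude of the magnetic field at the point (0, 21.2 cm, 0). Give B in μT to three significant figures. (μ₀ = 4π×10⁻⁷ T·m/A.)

For a finite straight segment, B = (μ₀I/4πd)(sinθ₁ + sinθ₂), where θ₁, θ₂ are the angles from the perpendicular to each end.
The perpendicular distance is d = 0.212 m; the end-offsets along the wire are a = 0.796 m and b = 0.549 m.
sinθ₁ = 0.796/√(0.796²+0.212²) = 0.9663; sinθ₂ = 0.549/√(0.549²+0.212²) = 0.9329.
B = (4π×10⁻⁷ × 7.74) / (4π × 0.212) × (0.9663 + 0.9329) = 6.93×10⁻⁶ T.

B ≈ 6.93 μT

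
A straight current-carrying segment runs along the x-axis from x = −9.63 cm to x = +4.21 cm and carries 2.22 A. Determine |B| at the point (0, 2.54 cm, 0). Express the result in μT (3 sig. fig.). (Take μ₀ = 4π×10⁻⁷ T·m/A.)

B ≈ 15.9 μT

For a finite straight segment, B = (μ₀I/4πd)(sinθ₁ + sinθ₂), where θ₁, θ₂ are the angles from the perpendicular to each end.
The perpendicular distance is d = 0.0254 m; the end-offsets along the wire are a = 0.0963 m and b = 0.0421 m.
sinθ₁ = 0.0963/√(0.0963²+0.0254²) = 0.9669; sinθ₂ = 0.0421/√(0.0421²+0.0254²) = 0.8562.
B = (4π×10⁻⁷ × 2.22) / (4π × 0.0254) × (0.9669 + 0.8562) = 1.59×10⁻⁵ T.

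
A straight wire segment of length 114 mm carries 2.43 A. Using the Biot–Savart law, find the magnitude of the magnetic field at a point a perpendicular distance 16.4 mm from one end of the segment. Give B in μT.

B ≈ 14.7 μT

For a finite straight segment, B = (μ₀I/4πd)(sinθ₁ + sinθ₂), where θ₁, θ₂ are the angles from the perpendicular to each end.
The perpendicular foot is at one end, so the two end-offsets along the wire are 0 and L = 0.114 m.
sinθ₁ = 0/√(0²+0.0164²) = 0.0000; sinθ₂ = 0.114/√(0.114²+0.0164²) = 0.9898.
B = (4π×10⁻⁷ × 2.43) / (4π × 0.0164) × (0.0000 + 0.9898) = 1.47×10⁻⁵ T.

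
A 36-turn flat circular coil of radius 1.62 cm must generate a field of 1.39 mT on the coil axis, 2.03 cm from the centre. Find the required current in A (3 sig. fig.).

For an N-turn coil, B = Nμ₀IR²/[2(R²+z²)^(3/2)] with R = 0.0162 m, z = 0.0203 m, so I = 2B(R²+z²)^(3/2)/(Nμ₀R²) = 2 × 1.39×10⁻³ × 1.75×10⁻⁵ / (36 × 4π×10⁻⁷ × 0.0002624) = 4.10 A.

I ≈ 4.10 A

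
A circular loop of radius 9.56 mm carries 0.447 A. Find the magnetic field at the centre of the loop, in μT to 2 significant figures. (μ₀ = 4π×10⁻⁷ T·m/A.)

At the centre of a circular loop the Biot–Savart law gives B = μ₀I/(2R).
B = (4π×10⁻⁷ × 0.447) / (2 × 0.00956) = 2.94×10⁻⁵ T.

B ≈ 29 μT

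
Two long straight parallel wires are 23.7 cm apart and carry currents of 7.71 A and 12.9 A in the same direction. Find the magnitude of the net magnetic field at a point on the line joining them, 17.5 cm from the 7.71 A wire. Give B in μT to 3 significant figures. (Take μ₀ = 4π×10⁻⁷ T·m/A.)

Each long wire gives B = μ₀I/(2πd). Distances are d₁ = 0.175 m and d₂ = 0.062 m.
B₁ = 8.81×10⁻⁶ T, B₂ = 4.16×10⁻⁵ T.
Between parallel currents the two contributions point in opposite directions, so they subtract. B = |B₁ − B₂| = |8.81×10⁻⁶ − 4.16×10⁻⁵| = 3.28×10⁻⁵ T.

B ≈ 32.8 μT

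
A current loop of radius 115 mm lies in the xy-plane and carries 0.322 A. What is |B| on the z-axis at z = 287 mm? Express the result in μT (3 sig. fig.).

B ≈ 0.0905 μT

On the axis of a circular loop, B = μ₀IR² / [2(R²+z²)^(3/2)].
R² + z² = (0.115)² + (0.287)² = 0.09559 m², and (R²+z²)^(3/2) = 2.96×10⁻² m³.
B = (4π×10⁻⁷ × 0.322 × 0.01323) / (2 × 2.96×10⁻²) = 9.05×10⁻⁸ T.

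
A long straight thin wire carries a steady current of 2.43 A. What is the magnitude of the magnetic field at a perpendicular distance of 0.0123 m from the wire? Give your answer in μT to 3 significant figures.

For an infinitely long straight wire, B = μ₀I/(2πd).
B = (4π×10⁻⁷ × 2.43) / (2π × 0.0123) = 3.95×10⁻⁵ T.

B ≈ 39.5 μT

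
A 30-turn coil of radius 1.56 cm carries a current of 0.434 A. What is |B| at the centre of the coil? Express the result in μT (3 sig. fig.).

B ≈ 524 μT

For an N-turn flat coil, B = Nμ₀I/(2R) with R = 0.0156 m.
B = 30 × 1.75×10⁻⁵ T = 5.24×10⁻⁴ T.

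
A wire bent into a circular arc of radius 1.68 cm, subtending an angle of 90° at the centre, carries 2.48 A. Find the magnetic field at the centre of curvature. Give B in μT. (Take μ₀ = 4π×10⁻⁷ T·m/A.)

B ≈ 23.2 μT

The Biot–Savart field of a circular arc at its centre is B = μ₀Iφ/(4πR), with φ = 1.571 rad.
B = (4π×10⁻⁷ × 2.48 × 1.571) / (4π × 0.0168) = 2.32×10⁻⁵ T.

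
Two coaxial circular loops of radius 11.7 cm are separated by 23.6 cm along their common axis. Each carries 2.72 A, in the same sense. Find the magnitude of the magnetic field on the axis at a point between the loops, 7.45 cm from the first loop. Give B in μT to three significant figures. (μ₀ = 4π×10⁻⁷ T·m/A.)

B ≈ 11.7 μT

Each loop contributes B = μ₀IR²/[2(R²+z²)^(3/2)] on the axis, with z measured from that loop.
Loop 1 (z = 0.0745 m): B₁ = 8.77×10⁻⁶ T. Loop 2 (z = 0.1615 m): B₂ = 2.95×10⁻⁶ T.
The fields add: B = B₁ + B₂ = 1.17×10⁻⁵ T.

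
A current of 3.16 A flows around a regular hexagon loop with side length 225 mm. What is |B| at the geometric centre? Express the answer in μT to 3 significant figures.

B ≈ 9.73 μT

Each side is a finite straight segment at perpendicular distance d = a/(2 tan(π/6)) = 0.1949 m from the centre, with end-angles ±π/6.
One side contributes B₁ = (μ₀I/4πd)·2 sin(π/6) = 1.62×10⁻⁶ T.
All 6 sides add in the same direction: B = 6 × 1.62×10⁻⁶ = 9.73×10⁻⁶ T.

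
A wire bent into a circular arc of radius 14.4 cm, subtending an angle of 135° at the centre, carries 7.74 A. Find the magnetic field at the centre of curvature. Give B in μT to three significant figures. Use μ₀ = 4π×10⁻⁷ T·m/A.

B ≈ 12.7 μT

The Biot–Savart field of a circular arc at its centre is B = μ₀Iφ/(4πR), with φ = 2.356 rad.
B = (4π×10⁻⁷ × 7.74 × 2.356) / (4π × 0.144) = 1.27×10⁻⁵ T.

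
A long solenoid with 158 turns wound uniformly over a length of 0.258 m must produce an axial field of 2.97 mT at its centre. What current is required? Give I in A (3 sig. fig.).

I ≈ 3.86 A

Inside a long solenoid B = μ₀nI with n = 612.4 m⁻¹, so I = B/(μ₀n).
I = 2.97×10⁻³ / (4π×10⁻⁷ × 612.4) = 3.86 A.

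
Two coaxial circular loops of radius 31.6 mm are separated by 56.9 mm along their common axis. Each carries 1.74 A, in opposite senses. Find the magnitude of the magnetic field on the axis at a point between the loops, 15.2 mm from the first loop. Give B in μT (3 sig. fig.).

B ≈ 17.7 μT

Each loop contributes B = μ₀IR²/[2(R²+z²)^(3/2)] on the axis, with z measured from that loop.
Loop 1 (z = 0.0152 m): B₁ = 2.53×10⁻⁵ T. Loop 2 (z = 0.0417 m): B₂ = 7.62×10⁻⁶ T.
The fields oppose: B = |B₁ − B₂| = 1.77×10⁻⁵ T.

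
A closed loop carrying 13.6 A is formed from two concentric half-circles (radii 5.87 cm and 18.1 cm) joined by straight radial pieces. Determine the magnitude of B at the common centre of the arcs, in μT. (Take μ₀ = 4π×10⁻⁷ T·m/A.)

The radial connectors point toward the centre, so dl × r̂ = 0 and they contribute nothing.
Each semicircle gives μ₀I/(4R): inner arc 7.28×10⁻⁵ T, outer arc 2.36×10⁻⁵ T.
The two arcs carry current in opposite angular senses, so their fields oppose: B = |7.28×10⁻⁵ − 2.36×10⁻⁵| = 4.92×10⁻⁵ T.

B ≈ 49.2 μT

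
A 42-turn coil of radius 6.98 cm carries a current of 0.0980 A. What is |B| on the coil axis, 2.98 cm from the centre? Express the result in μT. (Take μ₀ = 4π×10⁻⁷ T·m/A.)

B ≈ 28.8 μT

For an N-turn flat coil, B = Nμ₀IR²/[2(R²+z²)^(3/2)] with R = 0.0698 m, z = 0.0298 m.
B = 42 × 6.86×10⁻⁷ T = 2.88×10⁻⁵ T.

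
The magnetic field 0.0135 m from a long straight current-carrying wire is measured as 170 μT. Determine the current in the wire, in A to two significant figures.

For a long straight wire B = μ₀I/(2πd), so I = 2πdB/μ₀.
I = 2π × 0.0135 × 1.70×10⁻⁴ / (4π×10⁻⁷) = 11.5 A.

I ≈ 11 A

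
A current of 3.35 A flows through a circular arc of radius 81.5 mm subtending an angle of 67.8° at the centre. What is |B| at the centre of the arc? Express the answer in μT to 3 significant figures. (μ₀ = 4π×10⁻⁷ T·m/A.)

The Biot–Savart field of a circular arc at its centre is B = μ₀Iφ/(4πR), with φ = 1.183 rad.
B = (4π×10⁻⁷ × 3.35 × 1.183) / (4π × 0.0815) = 4.86×10⁻⁶ T.

B ≈ 4.86 μT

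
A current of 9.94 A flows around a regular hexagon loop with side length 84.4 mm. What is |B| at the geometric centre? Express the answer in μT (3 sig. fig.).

B ≈ 81.6 μT

Each side is a finite straight segment at perpendicular distance d = a/(2 tan(π/6)) = 0.07309 m from the centre, with end-angles ±π/6.
One side contributes B₁ = (μ₀I/4πd)·2 sin(π/6) = 1.36×10⁻⁵ T.
All 6 sides add in the same direction: B = 6 × 1.36×10⁻⁵ = 8.16×10⁻⁵ T.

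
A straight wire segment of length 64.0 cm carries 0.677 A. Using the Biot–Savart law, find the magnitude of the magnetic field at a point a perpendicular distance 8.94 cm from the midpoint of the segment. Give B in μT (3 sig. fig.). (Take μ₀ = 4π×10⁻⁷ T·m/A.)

For a finite straight segment, B = (μ₀I/4πd)(sinθ₁ + sinθ₂), where θ₁, θ₂ are the angles from the perpendicular to each end.
The perpendicular from the point meets the wire at its midpoint, so each end is L/2 = 0.32 m away along the wire.
sinθ₁ = 0.32/√(0.32²+0.0894²) = 0.9631; sinθ₂ = 0.32/√(0.32²+0.0894²) = 0.9631.
B = (4π×10⁻⁷ × 0.677) / (4π × 0.0894) × (0.9631 + 0.9631) = 1.46×10⁻⁶ T.

B ≈ 1.46 μT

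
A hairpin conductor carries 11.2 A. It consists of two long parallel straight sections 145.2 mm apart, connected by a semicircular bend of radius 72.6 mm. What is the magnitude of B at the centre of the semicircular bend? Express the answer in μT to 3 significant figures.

B ≈ 79.3 μT

The semicircular arc contributes B_arc = μ₀I·π/(4πR) = μ₀I/(4R) = 4.85×10⁻⁵ T.
Each semi-infinite lead is at perpendicular distance R = 0.0726 m from the centre, with the perpendicular foot at its near end, so it contributes μ₀I/(4πR); both point the same way, together 3.09×10⁻⁵ T.
Arc and leads all point the same direction: B = 4.85×10⁻⁵ + 3.09×10⁻⁵ = 7.93×10⁻⁵ T.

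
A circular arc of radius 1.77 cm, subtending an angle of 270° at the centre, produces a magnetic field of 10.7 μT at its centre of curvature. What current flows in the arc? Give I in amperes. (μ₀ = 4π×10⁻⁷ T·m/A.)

For a circular arc, B = μ₀Iφ/(4πR) with φ in radians; here φ = 4.712 rad.
So I = 4πRB/(μ₀φ) = 4π × 0.0177 × 1.07×10⁻⁵ / (4π×10⁻⁷ × 4.712) = 0.402 A.

I ≈ 0.402 A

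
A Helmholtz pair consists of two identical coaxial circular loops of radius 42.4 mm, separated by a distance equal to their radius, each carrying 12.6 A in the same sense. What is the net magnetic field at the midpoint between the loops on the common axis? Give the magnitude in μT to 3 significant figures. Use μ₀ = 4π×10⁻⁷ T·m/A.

Each loop contributes B = μ₀IR²/[2(R²+z²)^(3/2)] on the axis, with z measured from that loop.
Loop 1 (z = 0.0212 m): B₁ = 1.34×10⁻⁴ T. Loop 2 (z = 0.0212 m): B₂ = 1.34×10⁻⁴ T.
The fields add: B = B₁ + B₂ = 2.67×10⁻⁴ T.

B ≈ 267 μT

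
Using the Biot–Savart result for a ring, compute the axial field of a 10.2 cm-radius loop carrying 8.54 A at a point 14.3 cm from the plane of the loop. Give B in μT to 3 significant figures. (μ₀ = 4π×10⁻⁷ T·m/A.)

B ≈ 10.3 μT

On the axis of a circular loop, B = μ₀IR² / [2(R²+z²)^(3/2)].
R² + z² = (0.102)² + (0.143)² = 0.03085 m², and (R²+z²)^(3/2) = 5.42×10⁻³ m³.
B = (4π×10⁻⁷ × 8.54 × 0.0104) / (2 × 5.42×10⁻³) = 1.03×10⁻⁵ T.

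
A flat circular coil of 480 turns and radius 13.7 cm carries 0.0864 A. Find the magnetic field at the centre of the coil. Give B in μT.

For an N-turn flat coil, B = Nμ₀I/(2R) with R = 0.137 m.
B = 480 × 3.96×10⁻⁷ T = 1.90×10⁻⁴ T.

B ≈ 190 μT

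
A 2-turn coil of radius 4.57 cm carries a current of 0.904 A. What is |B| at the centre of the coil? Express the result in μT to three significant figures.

For an N-turn flat coil, B = Nμ₀I/(2R) with R = 0.0457 m.
B = 2 × 1.24×10⁻⁵ T = 2.49×10⁻⁵ T.

B ≈ 24.9 μT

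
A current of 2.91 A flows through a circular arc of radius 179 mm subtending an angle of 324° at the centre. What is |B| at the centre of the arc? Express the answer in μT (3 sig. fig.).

The Biot–Savart field of a circular arc at its centre is B = μ₀Iφ/(4πR), with φ = 5.655 rad.
B = (4π×10⁻⁷ × 2.91 × 5.655) / (4π × 0.179) = 9.19×10⁻⁶ T.

B ≈ 9.19 μT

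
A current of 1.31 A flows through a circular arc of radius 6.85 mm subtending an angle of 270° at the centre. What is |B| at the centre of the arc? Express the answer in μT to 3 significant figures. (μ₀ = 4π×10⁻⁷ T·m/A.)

B ≈ 90.1 μT

The Biot–Savart field of a circular arc at its centre is B = μ₀Iφ/(4πR), with φ = 4.712 rad.
B = (4π×10⁻⁷ × 1.31 × 4.712) / (4π × 0.00685) = 9.01×10⁻⁵ T.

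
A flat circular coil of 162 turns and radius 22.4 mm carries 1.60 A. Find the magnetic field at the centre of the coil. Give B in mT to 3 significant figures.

For an N-turn flat coil, B = Nμ₀I/(2R) with R = 0.0224 m.
B = 162 × 4.49×10⁻⁵ T = 7.27×10⁻³ T.

B ≈ 7.27 mT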